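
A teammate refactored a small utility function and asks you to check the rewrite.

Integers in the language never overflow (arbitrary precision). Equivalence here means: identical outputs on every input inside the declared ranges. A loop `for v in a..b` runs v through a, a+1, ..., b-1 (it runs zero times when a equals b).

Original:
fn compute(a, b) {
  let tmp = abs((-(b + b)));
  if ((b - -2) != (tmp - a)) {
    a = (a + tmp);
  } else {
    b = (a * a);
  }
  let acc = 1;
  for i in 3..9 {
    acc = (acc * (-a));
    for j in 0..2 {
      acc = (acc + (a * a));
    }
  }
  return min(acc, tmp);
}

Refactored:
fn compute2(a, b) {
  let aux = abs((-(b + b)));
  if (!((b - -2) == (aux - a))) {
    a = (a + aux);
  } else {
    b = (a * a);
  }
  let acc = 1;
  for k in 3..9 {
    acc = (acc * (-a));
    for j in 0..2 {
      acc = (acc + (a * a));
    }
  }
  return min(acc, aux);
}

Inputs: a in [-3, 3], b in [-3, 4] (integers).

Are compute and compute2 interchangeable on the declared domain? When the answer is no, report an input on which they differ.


This is a faithful refactor — comparison usage differs; also local variable names differ; also boolean connective usage differs, but the computed results match everywhere.
One worked example (a=3, b=-1) — compute: tmp = 2; ((b - -2) != (tmp - a)) -> true; a = 5; acc = 1; [i=3]; acc = -5; [j=0]; acc = 20; [j=1]; acc = 45; [i=4]; acc = -225; [j=0]; acc = -200; [j=1]; acc = -175; [i=5]; acc = 875; [j=0]; acc = 900; [j=1]; acc = 925; [i=6]; acc = -4625; [j=0]; acc = -4600; [j=1]; acc = -4575; [i=7]; acc = 22875; [j=0]; acc = 22900; [j=1]; acc = 22925; [i=8]; acc = -114625; [j=0]; acc = -114600; [j=1]; acc = -114575; return -114575; compute2: aux = 2; (!((b - -2) == (aux - a))) -> true; a = 5; acc = 1; [k=3]; acc = -5; [j=0]; acc = 20; [j=1]; acc = 45; [k=4]; acc = -225; [j=0]; acc = -200; [j=1]; acc = -175; [k=5]; acc = 875; [j=0]; acc = 900; [j=1]; acc = 925; [k=6]; acc = -4625; [j=0]; acc = -4600; [j=1]; acc = -4575; [k=7]; acc = 22875; [j=0]; acc = 22900; [j=1]; acc = 22925; [k=8]; acc = -114625; [j=0]; acc = -114600; [j=1]; acc = -114575; return -114575; agreement on -114575.
Every one of the 56 inputs gives matching results.
verdict: equivalent


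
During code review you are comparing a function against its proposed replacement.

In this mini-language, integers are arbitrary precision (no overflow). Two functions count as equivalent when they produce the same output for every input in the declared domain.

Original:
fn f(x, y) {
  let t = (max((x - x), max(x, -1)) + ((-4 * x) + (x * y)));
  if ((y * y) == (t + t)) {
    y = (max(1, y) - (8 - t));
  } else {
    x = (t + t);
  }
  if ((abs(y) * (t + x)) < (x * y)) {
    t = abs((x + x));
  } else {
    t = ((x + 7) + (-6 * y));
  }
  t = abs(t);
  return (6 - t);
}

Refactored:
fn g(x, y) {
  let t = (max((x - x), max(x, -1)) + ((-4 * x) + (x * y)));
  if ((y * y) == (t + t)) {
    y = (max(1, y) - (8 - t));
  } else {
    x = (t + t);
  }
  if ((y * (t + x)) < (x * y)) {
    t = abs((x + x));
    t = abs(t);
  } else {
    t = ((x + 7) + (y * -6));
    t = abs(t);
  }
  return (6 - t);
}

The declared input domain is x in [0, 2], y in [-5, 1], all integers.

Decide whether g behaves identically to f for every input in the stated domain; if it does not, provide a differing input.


There is a counterexample at x=1, y=-5: -26 on one side, -15 on the other.
f: t := -8 | ((y * y) == (t + t)): false | x := -16 | ((abs(y) * (t + x)) < (x * y)): true | t := 32 | t := 32 | result -26
g: t := -8 | ((y * y) == (t + t)): false | x := -16 | ((y * (t + x)) < (x * y)): false | t := 21 | t := 21 | result -15
verdict: not equivalent; witness: x=1, y=-5


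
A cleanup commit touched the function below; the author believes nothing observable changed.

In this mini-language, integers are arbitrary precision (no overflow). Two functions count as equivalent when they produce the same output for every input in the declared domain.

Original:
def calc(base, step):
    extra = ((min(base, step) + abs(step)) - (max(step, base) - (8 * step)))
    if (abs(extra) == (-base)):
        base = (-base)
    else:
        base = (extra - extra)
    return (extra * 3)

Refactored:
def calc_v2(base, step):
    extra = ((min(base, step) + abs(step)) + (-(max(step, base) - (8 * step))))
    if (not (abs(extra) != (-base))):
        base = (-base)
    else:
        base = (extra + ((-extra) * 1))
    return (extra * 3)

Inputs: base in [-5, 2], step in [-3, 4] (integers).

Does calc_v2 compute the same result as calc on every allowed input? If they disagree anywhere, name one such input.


Behavior is preserved: although comparison usage differs, arithmetic usage differs, boolean connective usage differs, constant usage differs, the outputs never diverge.
Spot check at base=-2, step=-2 — calc: extra becomes -14; next (abs(extra) == (-base)) evaluates to false; next base becomes 0; next final value -42. calc_v2: extra becomes -14; next (not (abs(extra) != (-base))) evaluates to false; next base becomes 0; next final value -42. Both give -42.
Across all 64 domain points the two functions coincide.
verdict: equivalent


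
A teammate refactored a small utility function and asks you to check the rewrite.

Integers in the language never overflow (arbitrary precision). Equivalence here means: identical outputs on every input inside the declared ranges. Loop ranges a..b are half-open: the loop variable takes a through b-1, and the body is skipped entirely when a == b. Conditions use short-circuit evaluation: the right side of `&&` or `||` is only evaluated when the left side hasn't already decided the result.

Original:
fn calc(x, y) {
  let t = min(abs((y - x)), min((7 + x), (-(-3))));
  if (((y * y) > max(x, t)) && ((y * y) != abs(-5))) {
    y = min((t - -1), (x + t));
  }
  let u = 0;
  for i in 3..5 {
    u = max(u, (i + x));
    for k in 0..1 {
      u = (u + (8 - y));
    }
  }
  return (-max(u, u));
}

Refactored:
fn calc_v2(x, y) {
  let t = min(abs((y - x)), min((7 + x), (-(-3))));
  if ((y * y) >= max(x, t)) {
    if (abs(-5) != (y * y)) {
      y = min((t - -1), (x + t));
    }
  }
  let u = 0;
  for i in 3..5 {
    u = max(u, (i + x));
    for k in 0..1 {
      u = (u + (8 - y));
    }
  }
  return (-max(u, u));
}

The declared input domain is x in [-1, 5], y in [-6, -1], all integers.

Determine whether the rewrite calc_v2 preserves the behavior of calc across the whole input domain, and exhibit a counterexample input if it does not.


There is a counterexample at x=0, y=-1: -21 on one side, -17 on the other.
calc: t=1, then (((y * y) > max(x, t)) && ((y * y) != abs(-5))) is false, then u=0, then (i=3), then u=3, then (k=0), then u=12, then (i=4), then u=12, then (k=0), then u=21, then returns -21
calc_v2: t=1, then ((y * y) >= max(x, t)) is true, then (abs(-5) != (y * y)) is true, then y=1, then u=0, then (i=3), then u=3, then (k=0), then u=10, then (i=4), then u=10, then (k=0), then u=17, then returns -17
verdict: not equivalent; witness: x=0, y=-1


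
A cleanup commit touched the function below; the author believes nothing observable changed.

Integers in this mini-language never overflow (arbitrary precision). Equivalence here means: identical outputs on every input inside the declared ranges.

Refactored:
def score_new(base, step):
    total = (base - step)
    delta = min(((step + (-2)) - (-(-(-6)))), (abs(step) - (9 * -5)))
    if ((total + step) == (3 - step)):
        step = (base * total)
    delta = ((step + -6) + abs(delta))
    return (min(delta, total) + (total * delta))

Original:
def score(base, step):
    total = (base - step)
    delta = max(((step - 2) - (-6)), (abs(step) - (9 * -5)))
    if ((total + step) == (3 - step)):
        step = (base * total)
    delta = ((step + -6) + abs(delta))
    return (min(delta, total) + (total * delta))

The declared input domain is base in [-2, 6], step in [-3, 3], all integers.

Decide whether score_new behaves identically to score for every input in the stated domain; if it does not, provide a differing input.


These are not equivalent — on base=-2, step=-3 the outputs split (40 vs -16).
score: total=1, then delta=48, then ((total + step) == (3 - step)) is false, then delta=39, then returns 40
score_new: total=1, then delta=1, then ((total + step) == (3 - step)) is false, then delta=-8, then returns -16
verdict: not equivalent; witness: base=-2, step=-3


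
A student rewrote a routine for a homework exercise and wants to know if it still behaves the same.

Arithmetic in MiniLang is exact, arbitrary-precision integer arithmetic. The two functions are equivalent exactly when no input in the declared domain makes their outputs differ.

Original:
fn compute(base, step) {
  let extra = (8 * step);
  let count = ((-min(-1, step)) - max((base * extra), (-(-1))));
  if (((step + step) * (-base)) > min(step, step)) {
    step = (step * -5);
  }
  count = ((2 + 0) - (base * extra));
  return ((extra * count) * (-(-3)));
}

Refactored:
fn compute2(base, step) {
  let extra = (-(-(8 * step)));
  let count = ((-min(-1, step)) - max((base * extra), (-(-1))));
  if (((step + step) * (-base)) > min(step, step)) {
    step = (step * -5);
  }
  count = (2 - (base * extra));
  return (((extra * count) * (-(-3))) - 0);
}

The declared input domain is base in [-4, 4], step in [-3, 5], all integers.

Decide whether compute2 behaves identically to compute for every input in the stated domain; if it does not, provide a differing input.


This is a faithful refactor — arithmetic usage differs, but the computed results match everywhere.
Tracing base=0, step=-3: compute: extra := -24 | count := 2 | (((step + step) * (-base)) > min(step, step)): true | step := 15 | count := 2 | result -144 | compute2: extra := -24 | count := 2 | (((step + step) * (-base)) > min(step, step)): true | step := 15 | count := 2 | result -144 — matching result -144.
Checked all 81 inputs in the declared domain: the outputs agree on every one.
verdict: equivalent


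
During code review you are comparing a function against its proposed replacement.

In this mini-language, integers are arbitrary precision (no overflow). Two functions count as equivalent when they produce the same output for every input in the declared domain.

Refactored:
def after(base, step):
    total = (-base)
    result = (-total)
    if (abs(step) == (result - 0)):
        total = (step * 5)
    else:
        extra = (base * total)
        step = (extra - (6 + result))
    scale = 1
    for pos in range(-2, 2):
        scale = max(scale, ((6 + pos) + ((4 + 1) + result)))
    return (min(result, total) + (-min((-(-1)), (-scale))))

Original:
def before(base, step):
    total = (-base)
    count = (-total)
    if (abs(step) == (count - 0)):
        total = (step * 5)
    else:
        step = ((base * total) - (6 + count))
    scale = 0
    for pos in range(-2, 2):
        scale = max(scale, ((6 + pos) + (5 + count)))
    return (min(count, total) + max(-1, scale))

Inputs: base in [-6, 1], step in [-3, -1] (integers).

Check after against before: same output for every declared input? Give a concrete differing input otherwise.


The one real change (`0` became `1`) has no effect anywhere in the declared ranges.
Spot check at base=-2, step=-3 — before: total becomes 2; next count becomes -2; next (abs(step) == (count - 0)) evaluates to false; next step becomes -8; next scale becomes 0; next at pos=-2:; next scale becomes 7; next at pos=-1:; next scale becomes 8; next at pos=0:; next scale becomes 9; next at pos=1:; next scale becomes 10; next final value 8. after: total becomes 2; next result becomes -2; next (abs(step) == (result - 0)) evaluates to false; next extra becomes -4; next step becomes -8; next scale becomes 1; next at pos=-2:; next scale becomes 7; next at pos=-1:; next scale becomes 8; next at pos=0:; next scale becomes 9; next at pos=1:; next scale becomes 10; next final value 8. Both give 8.
Checked all 24 inputs in the declared domain: the outputs agree on every one.
verdict: equivalent


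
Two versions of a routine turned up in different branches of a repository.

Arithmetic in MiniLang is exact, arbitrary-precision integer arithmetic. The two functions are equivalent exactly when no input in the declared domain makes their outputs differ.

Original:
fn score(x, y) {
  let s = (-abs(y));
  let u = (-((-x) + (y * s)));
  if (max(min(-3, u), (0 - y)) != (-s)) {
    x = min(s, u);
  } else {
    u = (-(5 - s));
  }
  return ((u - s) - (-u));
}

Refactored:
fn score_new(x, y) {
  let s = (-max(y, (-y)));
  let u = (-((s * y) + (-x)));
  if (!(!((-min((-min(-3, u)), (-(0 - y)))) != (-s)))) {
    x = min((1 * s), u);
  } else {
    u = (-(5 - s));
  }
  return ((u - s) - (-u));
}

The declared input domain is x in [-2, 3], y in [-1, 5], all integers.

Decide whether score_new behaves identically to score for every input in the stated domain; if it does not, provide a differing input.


Side by side, the visible changes include: boolean connective usage differs, arithmetic usage differs, constant usage differs, min/max/abs usage differs.
Spot check at x=1, y=4 — score: s := -4 | u := 17 | (max(min(-3, u), (0 - y)) != (-s)): true | x := -4 | result 38. score_new: s := -4 | u := 17 | (!(!((-min((-min(-3, u)), (-(0 - y)))) != (-s)))): true | x := -4 | result 38. Both give 38.
Checked all 42 inputs in the declared domain: the outputs agree on every one.
verdict: equivalent


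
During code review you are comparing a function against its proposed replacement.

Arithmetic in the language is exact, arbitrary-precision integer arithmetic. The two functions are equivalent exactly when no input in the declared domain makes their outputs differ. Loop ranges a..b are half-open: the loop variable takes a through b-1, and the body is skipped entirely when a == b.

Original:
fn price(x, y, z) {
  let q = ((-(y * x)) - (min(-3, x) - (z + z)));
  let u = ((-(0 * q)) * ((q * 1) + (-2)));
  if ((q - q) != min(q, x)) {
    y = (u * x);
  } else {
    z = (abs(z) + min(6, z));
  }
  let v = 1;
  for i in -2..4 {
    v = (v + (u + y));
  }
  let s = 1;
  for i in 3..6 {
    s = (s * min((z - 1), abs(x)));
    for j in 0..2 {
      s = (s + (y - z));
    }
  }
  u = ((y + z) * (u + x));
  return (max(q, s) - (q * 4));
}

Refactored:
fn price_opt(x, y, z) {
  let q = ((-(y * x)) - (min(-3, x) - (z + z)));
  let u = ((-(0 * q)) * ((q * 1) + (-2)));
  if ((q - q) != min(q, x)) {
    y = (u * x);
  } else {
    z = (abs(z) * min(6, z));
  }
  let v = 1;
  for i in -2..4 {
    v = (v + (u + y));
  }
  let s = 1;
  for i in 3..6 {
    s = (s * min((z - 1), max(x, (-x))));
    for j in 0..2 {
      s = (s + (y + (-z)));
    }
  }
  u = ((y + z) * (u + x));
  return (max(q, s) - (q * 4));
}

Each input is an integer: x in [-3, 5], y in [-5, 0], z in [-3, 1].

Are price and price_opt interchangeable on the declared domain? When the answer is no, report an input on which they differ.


There is a counterexample at x=1, y=-3, z=-3: 0 on one side, 92 on the other.
price: q = 0; u = 0; ((q - q) != min(q, x)) -> false; z = 0; v = 1; [i=-2]; v = -2; [i=-1]; v = -5; [i=0]; v = -8; [i=1]; v = -11; [i=2]; v = -14; [i=3]; v = -17; s = 1; [i=3]; s = -1; [j=0]; s = -4; [j=1]; s = -7; [i=4]; s = 7; [j=0]; s = 4; [j=1]; s = 1; [i=5]; s = -1; [j=0]; s = -4; [j=1]; s = -7; u = -3; return 0
price_opt: q = 0; u = 0; ((q - q) != min(q, x)) -> false; z = -9; v = 1; [i=-2]; v = -2; [i=-1]; v = -5; [i=0]; v = -8; [i=1]; v = -11; [i=2]; v = -14; [i=3]; v = -17; s = 1; [i=3]; s = -10; [j=0]; s = -4; [j=1]; s = 2; [i=4]; s = -20; [j=0]; s = -14; [j=1]; s = -8; [i=5]; s = 80; [j=0]; s = 86; [j=1]; s = 92; u = -12; return 92
verdict: not equivalent; witness: x=1, y=-3, z=-3


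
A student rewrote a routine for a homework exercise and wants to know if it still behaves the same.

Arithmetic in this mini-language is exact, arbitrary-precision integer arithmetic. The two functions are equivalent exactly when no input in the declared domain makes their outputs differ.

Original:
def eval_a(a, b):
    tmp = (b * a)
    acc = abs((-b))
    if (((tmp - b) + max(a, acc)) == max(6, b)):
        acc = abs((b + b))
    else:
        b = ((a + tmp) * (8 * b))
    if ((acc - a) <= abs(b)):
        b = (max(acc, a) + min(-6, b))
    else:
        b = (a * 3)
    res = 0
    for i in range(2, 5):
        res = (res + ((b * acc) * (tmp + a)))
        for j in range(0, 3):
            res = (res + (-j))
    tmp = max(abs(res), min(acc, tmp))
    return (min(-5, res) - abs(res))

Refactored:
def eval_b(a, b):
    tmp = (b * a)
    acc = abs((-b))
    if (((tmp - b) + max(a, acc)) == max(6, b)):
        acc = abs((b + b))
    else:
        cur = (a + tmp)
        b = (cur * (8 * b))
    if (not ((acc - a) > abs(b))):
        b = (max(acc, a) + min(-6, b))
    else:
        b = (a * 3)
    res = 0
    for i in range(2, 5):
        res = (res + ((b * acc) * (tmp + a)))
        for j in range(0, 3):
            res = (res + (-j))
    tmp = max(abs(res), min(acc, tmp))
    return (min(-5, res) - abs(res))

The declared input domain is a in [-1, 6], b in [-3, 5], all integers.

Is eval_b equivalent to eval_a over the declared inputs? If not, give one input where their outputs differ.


Differences: statement counts differ; also local variable names differ; also boolean connective usage differs; also comparison usage differs — yet all 72 inputs agree.
verdict: equivalent


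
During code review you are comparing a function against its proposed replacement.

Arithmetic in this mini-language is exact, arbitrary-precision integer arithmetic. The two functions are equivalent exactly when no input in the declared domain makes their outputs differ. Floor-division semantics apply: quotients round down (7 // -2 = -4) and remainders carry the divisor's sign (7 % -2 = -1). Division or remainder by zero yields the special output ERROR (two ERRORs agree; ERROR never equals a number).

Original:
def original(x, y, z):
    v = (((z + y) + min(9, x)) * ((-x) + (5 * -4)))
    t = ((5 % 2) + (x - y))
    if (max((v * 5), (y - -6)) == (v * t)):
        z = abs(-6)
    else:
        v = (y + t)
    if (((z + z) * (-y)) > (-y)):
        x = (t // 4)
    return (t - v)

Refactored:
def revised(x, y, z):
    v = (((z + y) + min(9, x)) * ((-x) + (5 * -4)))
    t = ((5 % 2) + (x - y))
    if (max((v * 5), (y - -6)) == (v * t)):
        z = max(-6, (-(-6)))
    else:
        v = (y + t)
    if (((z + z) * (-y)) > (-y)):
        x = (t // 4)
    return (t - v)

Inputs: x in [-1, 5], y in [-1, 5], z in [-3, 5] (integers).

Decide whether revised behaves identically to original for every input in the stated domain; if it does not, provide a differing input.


Side by side, the visible changes include: min/max/abs usage differs, constant usage differs.
Spot check at x=5, y=3, z=-1 — original: v = -175; t = 3; (max((v * 5), (y - -6)) == (v * t)) -> false; v = 6; (((z + z) * (-y)) > (-y)) -> true; x = 0; return -3. revised: v = -175; t = 3; (max((v * 5), (y - -6)) == (v * t)) -> false; v = 6; (((z + z) * (-y)) > (-y)) -> true; x = 0; return -3. Both give -3.
Across all 441 domain points the two functions coincide.
verdict: equivalent


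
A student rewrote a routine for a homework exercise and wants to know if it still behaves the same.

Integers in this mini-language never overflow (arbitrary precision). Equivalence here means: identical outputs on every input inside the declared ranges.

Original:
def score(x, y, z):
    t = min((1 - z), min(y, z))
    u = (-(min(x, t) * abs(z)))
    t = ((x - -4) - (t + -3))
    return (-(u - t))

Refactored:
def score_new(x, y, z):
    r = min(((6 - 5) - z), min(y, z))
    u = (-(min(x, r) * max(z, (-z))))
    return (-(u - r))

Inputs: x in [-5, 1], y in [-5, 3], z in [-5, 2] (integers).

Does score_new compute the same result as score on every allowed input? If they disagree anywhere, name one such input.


The rewrite breaks on x=-5, y=-5, z=-5, where the results are -18 and -30.
score: t=-5, then u=25, then t=7, then returns -18
score_new: r=-5, then u=25, then returns -30
verdict: not equivalent; witness: x=-5, y=-5, z=-5


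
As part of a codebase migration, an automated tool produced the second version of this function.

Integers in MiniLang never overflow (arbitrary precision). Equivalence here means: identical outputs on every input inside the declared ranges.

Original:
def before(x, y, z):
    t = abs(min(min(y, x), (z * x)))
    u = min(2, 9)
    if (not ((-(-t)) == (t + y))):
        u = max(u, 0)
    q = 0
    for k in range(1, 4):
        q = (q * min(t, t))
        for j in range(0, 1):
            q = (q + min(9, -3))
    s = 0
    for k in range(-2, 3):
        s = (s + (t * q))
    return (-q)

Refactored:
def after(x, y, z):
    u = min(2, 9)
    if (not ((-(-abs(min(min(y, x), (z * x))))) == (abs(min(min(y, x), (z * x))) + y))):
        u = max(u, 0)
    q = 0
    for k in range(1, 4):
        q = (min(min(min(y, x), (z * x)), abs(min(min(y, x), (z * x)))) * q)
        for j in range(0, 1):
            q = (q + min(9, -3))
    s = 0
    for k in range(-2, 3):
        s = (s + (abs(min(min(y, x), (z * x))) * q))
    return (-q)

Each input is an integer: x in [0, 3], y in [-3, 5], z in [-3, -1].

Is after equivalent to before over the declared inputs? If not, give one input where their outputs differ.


Try x=0, y=-3, z=-3.
before: t=3, then u=2, then (not ((-(-t)) == (t + y))) is true, then u=2, then q=0, then (k=1), then q=0, then (j=0), then q=-3, then (k=2), then q=-9, then (j=0), then q=-12, then (k=3), then q=-36, then (j=0), then q=-39, then s=0, then (k=-2), then s=-117, then (k=-1), then s=-234, then (k=0), then s=-351, then (k=1), then s=-468, then (k=2), then s=-585, then returns 39
after: u=2, then (not ((-(-abs(min(min(y, x), (z * x))))) == (abs(min(min(y, x), (z * x))) + y))) is true, then u=2, then q=0, then (k=1), then q=0, then (j=0), then q=-3, then (k=2), then q=9, then (j=0), then q=6, then (k=3), then q=-18, then (j=0), then q=-21, then s=0, then (k=-2), then s=-63, then (k=-1), then s=-126, then (k=0), then s=-189, then (k=1), then s=-252, then (k=2), then s=-315, then returns 21
39 vs 21 — the two versions disagree here.
verdict: not equivalent; witness: x=0, y=-3, z=-3


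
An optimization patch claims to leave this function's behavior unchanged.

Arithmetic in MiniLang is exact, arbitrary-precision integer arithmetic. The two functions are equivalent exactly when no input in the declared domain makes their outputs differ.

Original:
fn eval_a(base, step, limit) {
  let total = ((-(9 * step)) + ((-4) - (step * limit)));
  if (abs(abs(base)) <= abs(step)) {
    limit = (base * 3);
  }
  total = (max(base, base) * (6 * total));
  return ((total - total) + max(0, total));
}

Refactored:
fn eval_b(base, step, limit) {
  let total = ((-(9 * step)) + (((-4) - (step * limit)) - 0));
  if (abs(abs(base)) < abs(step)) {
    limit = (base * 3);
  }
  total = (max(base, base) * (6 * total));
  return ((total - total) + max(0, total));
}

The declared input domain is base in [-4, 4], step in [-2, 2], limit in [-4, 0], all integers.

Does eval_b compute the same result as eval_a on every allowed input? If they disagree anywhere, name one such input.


Equivalent. The suspicious edit (`(abs(abs(base)) <= abs(step))` became `(abs(abs(base)) < abs(step))`) never changes the result for any input inside the declared domain.
Sweeping the whole domain (225 inputs) finds no disagreement.
As a probe, take base=-4, step=-2, limit=0: eval_a runs total = 14; (abs(abs(base)) <= abs(step)) -> false; total = -336; return 0; eval_b runs total = 14; (abs(abs(base)) < abs(step)) -> false; total = -336; return 0; both end at 0.
verdict: equivalent


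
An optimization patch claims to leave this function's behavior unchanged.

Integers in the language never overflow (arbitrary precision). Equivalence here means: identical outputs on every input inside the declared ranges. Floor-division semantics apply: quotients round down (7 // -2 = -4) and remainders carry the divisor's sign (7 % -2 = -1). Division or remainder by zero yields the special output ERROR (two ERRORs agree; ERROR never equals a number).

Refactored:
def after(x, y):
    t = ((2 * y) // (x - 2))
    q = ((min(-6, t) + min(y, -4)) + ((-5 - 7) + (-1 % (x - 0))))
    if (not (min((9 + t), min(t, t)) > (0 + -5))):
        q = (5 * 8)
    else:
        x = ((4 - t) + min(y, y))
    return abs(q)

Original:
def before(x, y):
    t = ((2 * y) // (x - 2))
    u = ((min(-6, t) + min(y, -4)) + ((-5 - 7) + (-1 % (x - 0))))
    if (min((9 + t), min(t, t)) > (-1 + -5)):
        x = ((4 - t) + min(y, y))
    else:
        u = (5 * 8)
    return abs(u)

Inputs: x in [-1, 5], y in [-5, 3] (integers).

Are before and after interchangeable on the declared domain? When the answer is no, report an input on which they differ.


Consider the input x=4, y=-5.
before: t=-5, then u=-20, then (min((9 + t), min(t, t)) > (-1 + -5)) is true, then x=4, then returns 20
after: t=-5, then q=-20, then (not (min((9 + t), min(t, t)) > (0 + -5))) is true, then q=40, then returns 40
20 against 40: the behavior changed.
verdict: not equivalent; witness: x=4, y=-5


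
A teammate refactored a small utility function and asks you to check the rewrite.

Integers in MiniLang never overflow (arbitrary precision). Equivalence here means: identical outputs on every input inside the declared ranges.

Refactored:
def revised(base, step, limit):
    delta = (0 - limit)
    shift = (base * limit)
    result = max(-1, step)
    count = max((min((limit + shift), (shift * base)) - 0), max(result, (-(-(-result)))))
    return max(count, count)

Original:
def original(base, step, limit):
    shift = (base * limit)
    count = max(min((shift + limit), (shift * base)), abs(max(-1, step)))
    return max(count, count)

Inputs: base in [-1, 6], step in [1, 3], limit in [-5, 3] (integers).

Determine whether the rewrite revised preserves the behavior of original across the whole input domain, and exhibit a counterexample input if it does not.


Equivalent — the differences include min/max/abs usage differs, plus constant usage differs, plus local variable names differ, plus statement counts differ, plus arithmetic usage differs, yet no declared input distinguishes the two.
Tracing base=2, step=2, limit=0: original: shift := 0 | count := 2 | result 2 | revised: delta := 0 | shift := 0 | result := 2 | count := 2 | result 2 — matching result 2.
Sweeping the whole domain (216 inputs) finds no disagreement.
verdict: equivalent


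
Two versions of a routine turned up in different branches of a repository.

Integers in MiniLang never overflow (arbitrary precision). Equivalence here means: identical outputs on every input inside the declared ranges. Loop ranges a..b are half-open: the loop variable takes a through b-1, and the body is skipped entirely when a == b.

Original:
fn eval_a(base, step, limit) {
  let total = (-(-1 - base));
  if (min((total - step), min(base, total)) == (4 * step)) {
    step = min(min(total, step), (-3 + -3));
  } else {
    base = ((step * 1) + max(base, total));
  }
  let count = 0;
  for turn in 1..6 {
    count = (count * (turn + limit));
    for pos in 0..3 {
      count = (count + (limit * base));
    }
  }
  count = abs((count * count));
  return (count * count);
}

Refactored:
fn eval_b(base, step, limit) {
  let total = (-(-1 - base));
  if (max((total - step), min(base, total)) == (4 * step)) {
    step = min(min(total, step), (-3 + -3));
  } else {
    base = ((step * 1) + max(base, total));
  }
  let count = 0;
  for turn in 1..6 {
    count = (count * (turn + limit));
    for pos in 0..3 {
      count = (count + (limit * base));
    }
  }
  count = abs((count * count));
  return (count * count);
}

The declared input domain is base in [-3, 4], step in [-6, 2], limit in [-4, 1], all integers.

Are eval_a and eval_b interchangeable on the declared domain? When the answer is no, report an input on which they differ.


Not equivalent: base=-1, step=0, limit=-4 separates them (0 vs 331776).
eval_a: total=0, then (min((total - step), min(base, total)) == (4 * step)) is false, then base=0, then count=0, then (turn=1), then count=0, then (pos=0), then count=0, then (pos=1), then count=0, then (pos=2), then count=0, then (turn=2), then count=0, then (pos=0), then count=0, then (pos=1), then count=0, then (pos=2), then count=0, then (turn=3), then count=0, then (pos=0), then count=0, then (pos=1), then count=0, then (pos=2), then count=0, then (turn=4), then count=0, then (pos=0), then count=0, then (pos=1), then count=0, then (pos=2), then count=0, then (turn=5), then count=0, then (pos=0), then count=0, then (pos=1), then count=0, then (pos=2), then count=0, then count=0, then returns 0
eval_b: total=0, then (max((total - step), min(base, total)) == (4 * step)) is true, then step=-6, then count=0, then (turn=1), then count=0, then (pos=0), then count=4, then (pos=1), then count=8, then (pos=2), then count=12, then (turn=2), then count=-24, then (pos=0), then count=-20, then (pos=1), then count=-16, then (pos=2), then count=-12, then (turn=3), then count=12, then (pos=0), then count=16, then (pos=1), then count=20, then (pos=2), then count=24, then (turn=4), then count=0, then (pos=0), then count=4, then (pos=1), then count=8, then (pos=2), then count=12, then (turn=5), then count=12, then (pos=0), then count=16, then (pos=1), then count=20, then (pos=2), then count=24, then count=576, then returns 331776
verdict: not equivalent; witness: base=-1, step=0, limit=-4


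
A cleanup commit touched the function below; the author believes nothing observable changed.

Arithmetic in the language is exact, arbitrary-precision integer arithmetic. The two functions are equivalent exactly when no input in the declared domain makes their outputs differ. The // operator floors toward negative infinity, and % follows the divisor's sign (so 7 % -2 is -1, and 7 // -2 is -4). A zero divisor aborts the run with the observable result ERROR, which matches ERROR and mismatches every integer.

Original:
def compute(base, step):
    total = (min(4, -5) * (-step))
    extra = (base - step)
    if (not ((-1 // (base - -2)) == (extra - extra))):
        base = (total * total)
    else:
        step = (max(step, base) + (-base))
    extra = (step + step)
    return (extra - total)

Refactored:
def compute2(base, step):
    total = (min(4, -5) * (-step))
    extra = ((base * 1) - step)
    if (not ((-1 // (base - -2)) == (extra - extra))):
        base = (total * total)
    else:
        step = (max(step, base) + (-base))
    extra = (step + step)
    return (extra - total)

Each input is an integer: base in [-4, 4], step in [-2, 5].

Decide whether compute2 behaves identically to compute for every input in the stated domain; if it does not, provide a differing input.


Although arithmetic usage differs, constant usage differs, 72/72 inputs agree.
verdict: equivalent


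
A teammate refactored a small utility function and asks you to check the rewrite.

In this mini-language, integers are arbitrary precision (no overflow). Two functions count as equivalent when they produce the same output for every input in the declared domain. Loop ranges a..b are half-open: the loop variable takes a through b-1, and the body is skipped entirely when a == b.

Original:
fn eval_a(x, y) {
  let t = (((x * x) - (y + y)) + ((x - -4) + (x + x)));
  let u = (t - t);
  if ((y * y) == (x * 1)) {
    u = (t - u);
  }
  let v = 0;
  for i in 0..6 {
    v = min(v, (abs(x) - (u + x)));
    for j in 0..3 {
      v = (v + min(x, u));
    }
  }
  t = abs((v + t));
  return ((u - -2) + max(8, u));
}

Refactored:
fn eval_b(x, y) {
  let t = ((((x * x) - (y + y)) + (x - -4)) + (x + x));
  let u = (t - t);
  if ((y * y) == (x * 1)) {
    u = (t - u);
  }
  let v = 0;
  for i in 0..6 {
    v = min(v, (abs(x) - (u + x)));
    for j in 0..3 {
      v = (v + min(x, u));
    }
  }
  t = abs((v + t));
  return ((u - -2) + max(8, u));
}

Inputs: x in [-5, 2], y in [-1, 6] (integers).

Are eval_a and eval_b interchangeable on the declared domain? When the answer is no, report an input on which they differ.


Reading the diff, among the changes: same computation, different form.
As a probe, take x=-5, y=-1: eval_a runs t := 16 | u := 0 | ((y * y) == (x * 1)): false | v := 0 | iter i=0: | v := 0 | iter j=0: | v := -5 | iter j=1: | v := -10 | iter j=2: | v := -15 | iter i=1: | v := -15 | iter j=0: | v := -20 | iter j=1: | v := -25 | iter j=2: | v := -30 | iter i=2: | v := -30 | iter j=0: | v := -35 | iter j=1: | v := -40 | iter j=2: | v := -45 | iter i=3: | v := -45 | iter j=0: | v := -50 | iter j=1: | v := -55 | iter j=2: | v := -60 | iter i=4: | v := -60 | iter j=0: | v := -65 | iter j=1: | v := -70 | iter j=2: | v := -75 | iter i=5: | v := -75 | iter j=0: | v := -80 | iter j=1: | v := -85 | iter j=2: | v := -90 | t := 74 | result 10; eval_b runs t := 16 | u := 0 | ((y * y) == (x * 1)): false | v := 0 | iter i=0: | v := 0 | iter j=0: | v := -5 | iter j=1: | v := -10 | iter j=2: | v := -15 | iter i=1: | v := -15 | iter j=0: | v := -20 | iter j=1: | v := -25 | iter j=2: | v := -30 | iter i=2: | v := -30 | iter j=0: | v := -35 | iter j=1: | v := -40 | iter j=2: | v := -45 | iter i=3: | v := -45 | iter j=0: | v := -50 | iter j=1: | v := -55 | iter j=2: | v := -60 | iter i=4: | v := -60 | iter j=0: | v := -65 | iter j=1: | v := -70 | iter j=2: | v := -75 | iter i=5: | v := -75 | iter j=0: | v := -80 | iter j=1: | v := -85 | iter j=2: | v := -90 | t := 74 | result 10; both end at 10.
Sweeping the whole domain (64 inputs) finds no disagreement.
verdict: equivalent


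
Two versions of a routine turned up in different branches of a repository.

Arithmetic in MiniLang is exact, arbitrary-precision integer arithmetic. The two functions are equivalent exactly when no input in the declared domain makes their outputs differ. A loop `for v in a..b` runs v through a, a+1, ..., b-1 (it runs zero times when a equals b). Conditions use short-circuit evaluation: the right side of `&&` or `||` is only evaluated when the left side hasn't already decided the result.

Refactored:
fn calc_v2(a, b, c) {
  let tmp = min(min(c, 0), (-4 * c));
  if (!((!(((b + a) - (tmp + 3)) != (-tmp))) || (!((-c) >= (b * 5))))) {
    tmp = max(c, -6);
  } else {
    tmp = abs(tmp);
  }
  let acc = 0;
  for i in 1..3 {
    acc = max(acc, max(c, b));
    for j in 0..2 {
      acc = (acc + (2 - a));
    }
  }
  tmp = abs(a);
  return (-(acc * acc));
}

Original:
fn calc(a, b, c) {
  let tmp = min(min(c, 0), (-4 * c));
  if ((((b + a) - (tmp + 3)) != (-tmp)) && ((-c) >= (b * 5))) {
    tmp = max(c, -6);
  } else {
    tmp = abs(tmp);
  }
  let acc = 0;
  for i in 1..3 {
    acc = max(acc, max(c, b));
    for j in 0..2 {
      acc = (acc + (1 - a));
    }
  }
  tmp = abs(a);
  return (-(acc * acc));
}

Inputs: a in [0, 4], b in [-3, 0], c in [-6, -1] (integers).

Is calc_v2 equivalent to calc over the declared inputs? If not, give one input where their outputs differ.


Try a=0, b=-3, c=-6.
calc: tmp = -6; ((((b + a) - (tmp + 3)) != (-tmp)) && ((-c) >= (b * 5))) -> true; tmp = -6; acc = 0; [i=1]; acc = 0; [j=0]; acc = 1; [j=1]; acc = 2; [i=2]; acc = 2; [j=0]; acc = 3; [j=1]; acc = 4; tmp = 0; return -16
calc_v2: tmp = -6; (!((!(((b + a) - (tmp + 3)) != (-tmp))) || (!((-c) >= (b * 5))))) -> true; tmp = -6; acc = 0; [i=1]; acc = 0; [j=0]; acc = 2; [j=1]; acc = 4; [i=2]; acc = 4; [j=0]; acc = 6; [j=1]; acc = 8; tmp = 0; return -64
-16 != -64, so the rewrite changes behavior.
verdict: not equivalent; witness: a=0, b=-3, c=-6


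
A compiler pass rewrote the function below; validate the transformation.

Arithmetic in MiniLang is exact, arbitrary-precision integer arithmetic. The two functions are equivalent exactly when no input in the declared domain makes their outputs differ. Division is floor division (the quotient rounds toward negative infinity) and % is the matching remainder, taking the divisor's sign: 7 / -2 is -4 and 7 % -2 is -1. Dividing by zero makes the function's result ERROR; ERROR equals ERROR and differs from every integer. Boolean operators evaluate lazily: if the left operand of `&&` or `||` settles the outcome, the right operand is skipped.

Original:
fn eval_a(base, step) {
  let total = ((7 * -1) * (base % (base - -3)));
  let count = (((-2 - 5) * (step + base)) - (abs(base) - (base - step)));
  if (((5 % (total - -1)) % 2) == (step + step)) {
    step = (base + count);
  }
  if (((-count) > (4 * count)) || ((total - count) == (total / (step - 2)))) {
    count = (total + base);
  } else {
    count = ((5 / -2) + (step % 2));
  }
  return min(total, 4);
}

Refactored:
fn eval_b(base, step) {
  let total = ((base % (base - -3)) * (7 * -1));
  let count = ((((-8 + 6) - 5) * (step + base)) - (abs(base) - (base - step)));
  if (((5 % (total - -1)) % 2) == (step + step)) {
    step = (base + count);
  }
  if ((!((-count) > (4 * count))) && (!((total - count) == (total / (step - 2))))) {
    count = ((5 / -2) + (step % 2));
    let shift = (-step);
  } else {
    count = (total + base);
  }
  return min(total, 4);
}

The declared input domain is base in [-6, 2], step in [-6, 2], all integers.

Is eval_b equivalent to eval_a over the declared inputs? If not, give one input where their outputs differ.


The two versions differ — the changes include constant usage differs; and local variable names differ; and boolean connective usage differs; and statement counts differ; and arithmetic usage differs.
One worked example (base=-5, step=-2) — eval_a: total becomes 7; next count becomes 41; next (((5 % (total - -1)) % 2) == (step + step)) evaluates to false; next (((-count) > (4 * count)) || ((total - count) == (total / (step - 2)))) evaluates to false; next count becomes -3; next final value 4; eval_b: total becomes 7; next count becomes 41; next (((5 % (total - -1)) % 2) == (step + step)) evaluates to false; next ((!((-count) > (4 * count))) && (!((total - count) == (total / (step - 2))))) evaluates to true; next count becomes -3; next shift becomes 2; next final value 4; agreement on 4.
Checked all 81 inputs in the declared domain: the outputs agree on every one.
verdict: equivalent


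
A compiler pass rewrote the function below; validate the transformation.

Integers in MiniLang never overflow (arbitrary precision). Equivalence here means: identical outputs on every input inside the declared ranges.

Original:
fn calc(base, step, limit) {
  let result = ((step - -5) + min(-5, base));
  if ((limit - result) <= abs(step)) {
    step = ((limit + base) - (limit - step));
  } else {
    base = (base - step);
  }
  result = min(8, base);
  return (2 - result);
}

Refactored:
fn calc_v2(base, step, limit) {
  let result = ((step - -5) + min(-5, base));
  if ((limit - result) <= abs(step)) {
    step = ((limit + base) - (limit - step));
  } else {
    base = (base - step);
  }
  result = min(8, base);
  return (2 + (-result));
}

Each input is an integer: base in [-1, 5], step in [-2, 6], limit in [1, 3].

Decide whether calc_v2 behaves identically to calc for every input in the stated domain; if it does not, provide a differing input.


Equivalent — the differences include arithmetic usage differs, yet no declared input distinguishes the two.
As a probe, take base=0, step=-1, limit=1: calc runs result becomes -1; next ((limit - result) <= abs(step)) evaluates to false; next base becomes 1; next result becomes 1; next final value 1; calc_v2 runs result becomes -1; next ((limit - result) <= abs(step)) evaluates to false; next base becomes 1; next result becomes 1; next final value 1; both end at 1.
An exhaustive pass over the 189 declared inputs shows identical outputs.
verdict: equivalent


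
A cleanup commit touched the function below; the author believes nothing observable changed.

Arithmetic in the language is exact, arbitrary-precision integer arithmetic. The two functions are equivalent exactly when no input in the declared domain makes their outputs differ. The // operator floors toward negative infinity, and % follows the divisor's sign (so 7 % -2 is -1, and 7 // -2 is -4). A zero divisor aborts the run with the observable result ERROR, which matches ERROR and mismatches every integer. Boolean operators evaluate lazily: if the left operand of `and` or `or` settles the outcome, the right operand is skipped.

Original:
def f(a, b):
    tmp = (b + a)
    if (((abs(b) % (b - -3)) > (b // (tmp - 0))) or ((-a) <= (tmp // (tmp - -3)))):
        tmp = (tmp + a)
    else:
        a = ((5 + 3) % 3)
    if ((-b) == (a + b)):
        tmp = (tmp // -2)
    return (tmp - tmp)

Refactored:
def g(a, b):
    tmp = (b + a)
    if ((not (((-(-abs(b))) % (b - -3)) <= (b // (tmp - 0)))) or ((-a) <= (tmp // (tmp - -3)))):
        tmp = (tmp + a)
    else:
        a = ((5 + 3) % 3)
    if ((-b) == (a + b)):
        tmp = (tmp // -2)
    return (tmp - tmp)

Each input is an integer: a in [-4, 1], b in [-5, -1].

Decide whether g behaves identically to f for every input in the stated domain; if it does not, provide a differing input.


Equivalent — the differences include comparison usage differs, and boolean connective usage differs, yet no declared input distinguishes the two.
Spot check at a=0, b=-1 — f: tmp = -1; (((abs(b) % (b - -3)) > (b // (tmp - 0))) or ((-a) <= (tmp // (tmp - -3)))) -> false; a = 2; ((-b) == (a + b)) -> true; tmp = 0; return 0. g: tmp = -1; ((not (((-(-abs(b))) % (b - -3)) <= (b // (tmp - 0)))) or ((-a) <= (tmp // (tmp - -3)))) -> false; a = 2; ((-b) == (a + b)) -> true; tmp = 0; return 0. Both give 0.
Every one of the 30 inputs gives matching results.
verdict: equivalent
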